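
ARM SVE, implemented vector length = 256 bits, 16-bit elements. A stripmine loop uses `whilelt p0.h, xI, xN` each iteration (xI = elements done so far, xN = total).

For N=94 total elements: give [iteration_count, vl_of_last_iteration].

256-bit reg / 16-bit elem → 16 lanes
N=94: ⌈94/16⌉ = 6 iters; last vl = 94 − 5×16 = 14

[iterations, last_vl] = [6, 14]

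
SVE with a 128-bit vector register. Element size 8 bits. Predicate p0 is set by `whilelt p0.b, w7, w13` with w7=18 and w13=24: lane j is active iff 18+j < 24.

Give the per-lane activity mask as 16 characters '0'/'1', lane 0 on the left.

register lanes = 128/8 = 16
p0[j] = (18+j < 24); true for j=0..5 → 6 lanes set
bits (lane 0 leftmost): 1111110000000000

predicate = 1111110000000000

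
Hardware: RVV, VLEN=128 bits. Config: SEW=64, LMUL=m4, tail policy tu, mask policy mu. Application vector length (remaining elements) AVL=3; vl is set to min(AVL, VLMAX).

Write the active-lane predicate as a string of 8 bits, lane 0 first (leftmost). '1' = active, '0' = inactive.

predicate = 11100000

VLMAX = VLEN×LMUL/SEW = 128×4/64 = 8
vl ← min(3, 8) = 3
bits (lane 0 leftmost): 11100000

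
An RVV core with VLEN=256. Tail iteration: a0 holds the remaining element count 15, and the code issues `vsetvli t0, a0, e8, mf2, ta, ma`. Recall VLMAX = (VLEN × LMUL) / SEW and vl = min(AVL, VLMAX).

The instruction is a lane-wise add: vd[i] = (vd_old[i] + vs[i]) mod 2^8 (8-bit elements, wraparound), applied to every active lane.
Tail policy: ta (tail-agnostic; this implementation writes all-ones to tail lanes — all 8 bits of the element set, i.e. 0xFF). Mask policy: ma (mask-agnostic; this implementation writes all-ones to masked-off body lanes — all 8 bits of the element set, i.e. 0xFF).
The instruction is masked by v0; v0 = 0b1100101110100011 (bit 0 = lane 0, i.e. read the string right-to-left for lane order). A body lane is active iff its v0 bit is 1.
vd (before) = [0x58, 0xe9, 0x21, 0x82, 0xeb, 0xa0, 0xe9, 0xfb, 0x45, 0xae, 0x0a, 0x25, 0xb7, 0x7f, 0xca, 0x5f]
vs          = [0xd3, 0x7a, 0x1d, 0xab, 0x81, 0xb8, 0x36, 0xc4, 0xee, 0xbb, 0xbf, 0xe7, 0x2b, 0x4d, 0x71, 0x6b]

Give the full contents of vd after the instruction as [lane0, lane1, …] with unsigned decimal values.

vd = [43, 99, 255, 255, 255, 88, 255, 191, 51, 105, 255, 12, 255, 255, 59, 255]

VLMAX = VLEN×LMUL/SEW = 256×1/2/8 = 16
AVL=15 ≤ VLMAX=16, so vl = 15
[0] add(0x58,0xd3) = 0x2b
[1] add(0xe9,0x7a) = 0x63
[2] mask-off/ones = 0xff
[3] mask-off/ones = 0xff
[4] mask-off/ones = 0xff
[5] add(0xa0,0xb8) = 0x58
[6] mask-off/ones = 0xff
[7] add(0xfb,0xc4) = 0xbf
[8] add(0x45,0xee) = 0x33
[9] add(0xae,0xbb) = 0x69
[10] mask-off/ones = 0xff
[11] add(0x25,0xe7) = 0x0c
[12] mask-off/ones = 0xff
[13] mask-off/ones = 0xff
[14] add(0xca,0x71) = 0x3b
[15] tail/ones = 0xff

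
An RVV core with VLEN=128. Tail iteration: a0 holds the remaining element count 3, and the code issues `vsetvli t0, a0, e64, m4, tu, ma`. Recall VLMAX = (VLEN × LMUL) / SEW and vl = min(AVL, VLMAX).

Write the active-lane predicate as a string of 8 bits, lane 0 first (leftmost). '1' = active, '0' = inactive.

predicate = 11100000

VLMAX = VLEN×LMUL/SEW = 128×4/64 = 8
vl ← min(3, 8) = 3
bits (lane 0 leftmost): 11100000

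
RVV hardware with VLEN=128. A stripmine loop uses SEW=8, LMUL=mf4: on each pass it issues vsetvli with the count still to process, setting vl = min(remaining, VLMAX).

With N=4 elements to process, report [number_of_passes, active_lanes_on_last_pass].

VLMAX = (128 × 1/4) / 8 = 4 lanes
N=4: ⌈4/4⌉ = 1 iters; last vl = 4 − 0×4 = 4

[iterations, last_vl] = [1, 4]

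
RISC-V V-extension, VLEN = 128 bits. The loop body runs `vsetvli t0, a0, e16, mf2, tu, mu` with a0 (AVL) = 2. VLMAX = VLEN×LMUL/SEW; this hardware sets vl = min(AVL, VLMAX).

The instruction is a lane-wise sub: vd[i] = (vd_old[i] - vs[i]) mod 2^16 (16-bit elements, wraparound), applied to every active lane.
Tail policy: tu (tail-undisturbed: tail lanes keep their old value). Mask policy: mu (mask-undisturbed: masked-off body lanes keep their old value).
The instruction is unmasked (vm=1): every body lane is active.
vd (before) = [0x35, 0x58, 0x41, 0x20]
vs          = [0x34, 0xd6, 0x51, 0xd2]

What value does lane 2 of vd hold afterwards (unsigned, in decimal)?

VLMAX = VLEN×LMUL/SEW = 128×1/2/16 = 4
vl = min(AVL, VLMAX) = min(2, 4) = 2
vd[0] sub(0x35,0x34) -> 0x01
vd[1] sub(0x58,0xd6) -> 0xff82
vd[2] tail/keep -> 0x41
vd[3] tail/keep -> 0x20

vd[2] = 65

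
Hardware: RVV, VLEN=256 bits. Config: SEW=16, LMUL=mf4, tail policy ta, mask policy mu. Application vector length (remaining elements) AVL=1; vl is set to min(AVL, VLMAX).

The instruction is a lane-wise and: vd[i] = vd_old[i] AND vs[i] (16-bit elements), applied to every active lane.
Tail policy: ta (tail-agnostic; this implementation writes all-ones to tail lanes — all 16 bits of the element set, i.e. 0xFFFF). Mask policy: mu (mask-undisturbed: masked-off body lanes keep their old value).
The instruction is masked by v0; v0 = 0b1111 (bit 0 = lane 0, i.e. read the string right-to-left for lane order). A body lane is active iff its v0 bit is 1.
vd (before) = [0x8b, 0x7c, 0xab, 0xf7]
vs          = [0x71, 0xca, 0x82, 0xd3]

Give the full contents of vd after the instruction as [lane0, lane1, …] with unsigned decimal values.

vd = [1, 65535, 65535, 65535]

VLMAX = (256 × 1/4) / 16 = 4 lanes
AVL=1 ≤ VLMAX=4, so vl = 1
[0] and(0x8b,0x71) = 0x01
[1] tail/ones = 0xffff
[2] tail/ones = 0xffff
[3] tail/ones = 0xffff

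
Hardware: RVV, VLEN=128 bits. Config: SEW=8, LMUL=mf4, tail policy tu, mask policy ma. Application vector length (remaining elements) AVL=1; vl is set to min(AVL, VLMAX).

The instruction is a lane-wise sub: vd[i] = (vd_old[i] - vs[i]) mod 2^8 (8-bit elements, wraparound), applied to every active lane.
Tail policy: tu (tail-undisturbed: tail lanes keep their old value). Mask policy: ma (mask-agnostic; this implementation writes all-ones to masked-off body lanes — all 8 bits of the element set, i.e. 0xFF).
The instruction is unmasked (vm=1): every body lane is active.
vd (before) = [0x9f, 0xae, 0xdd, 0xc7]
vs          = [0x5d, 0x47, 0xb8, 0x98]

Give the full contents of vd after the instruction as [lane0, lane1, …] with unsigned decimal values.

VLMAX = VLEN×LMUL/SEW = 128×1/4/8 = 4
vl = min(AVL, VLMAX) = min(1, 4) = 1
vd[0] sub(0x9f,0x5d) -> 0x42
vd[1] tail/keep -> 0xae
vd[2] tail/keep -> 0xdd
vd[3] tail/keep -> 0xc7

vd = [66, 174, 221, 199]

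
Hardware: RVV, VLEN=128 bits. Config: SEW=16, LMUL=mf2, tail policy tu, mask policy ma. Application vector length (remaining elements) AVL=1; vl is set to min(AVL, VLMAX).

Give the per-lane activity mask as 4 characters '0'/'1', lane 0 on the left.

predicate = 1000

VLMAX = VLEN×LMUL/SEW = 128×1/2/16 = 4
AVL=1 ≤ VLMAX=4, so vl = 1
bits (lane 0 leftmost): 1000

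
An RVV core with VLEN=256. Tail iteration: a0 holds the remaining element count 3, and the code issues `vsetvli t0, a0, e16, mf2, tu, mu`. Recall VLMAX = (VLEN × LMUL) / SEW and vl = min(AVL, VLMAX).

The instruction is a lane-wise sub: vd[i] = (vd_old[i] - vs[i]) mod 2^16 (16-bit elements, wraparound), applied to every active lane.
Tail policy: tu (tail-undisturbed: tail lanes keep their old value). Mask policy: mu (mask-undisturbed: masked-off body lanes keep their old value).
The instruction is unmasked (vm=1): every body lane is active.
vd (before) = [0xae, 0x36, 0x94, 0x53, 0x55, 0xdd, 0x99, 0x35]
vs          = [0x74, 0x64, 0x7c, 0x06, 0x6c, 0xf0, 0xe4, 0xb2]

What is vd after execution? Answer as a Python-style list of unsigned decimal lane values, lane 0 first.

vd = [58, 65490, 24, 83, 85, 221, 153, 53]

VLMAX = (256 × 1/2) / 16 = 8 lanes
vl = min(AVL, VLMAX) = min(3, 8) = 3
vd[0] sub(0xae,0x74) -> 0x3a
vd[1] sub(0x36,0x64) -> 0xffd2
vd[2] sub(0x94,0x7c) -> 0x18
vd[3] tail/keep -> 0x53
vd[4] tail/keep -> 0x55
vd[5] tail/keep -> 0xdd
vd[6] tail/keep -> 0x99
vd[7] tail/keep -> 0x35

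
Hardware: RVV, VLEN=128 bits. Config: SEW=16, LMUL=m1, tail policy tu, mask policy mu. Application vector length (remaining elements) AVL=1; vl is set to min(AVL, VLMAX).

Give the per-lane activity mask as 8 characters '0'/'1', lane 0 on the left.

VLMAX = VLEN×LMUL/SEW = 128×1/16 = 8
vl = min(AVL, VLMAX) = min(1, 8) = 1
bits (lane 0 leftmost): 10000000

predicate = 10000000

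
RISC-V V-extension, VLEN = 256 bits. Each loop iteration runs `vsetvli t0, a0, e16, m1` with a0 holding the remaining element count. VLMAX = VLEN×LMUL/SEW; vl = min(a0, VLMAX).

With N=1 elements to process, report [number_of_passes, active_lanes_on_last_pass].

lanes per group: 256·1/16 = 16
1 elements at 16/iter → 1 passes, remainder 1 on the last

[iterations, last_vl] = [1, 1]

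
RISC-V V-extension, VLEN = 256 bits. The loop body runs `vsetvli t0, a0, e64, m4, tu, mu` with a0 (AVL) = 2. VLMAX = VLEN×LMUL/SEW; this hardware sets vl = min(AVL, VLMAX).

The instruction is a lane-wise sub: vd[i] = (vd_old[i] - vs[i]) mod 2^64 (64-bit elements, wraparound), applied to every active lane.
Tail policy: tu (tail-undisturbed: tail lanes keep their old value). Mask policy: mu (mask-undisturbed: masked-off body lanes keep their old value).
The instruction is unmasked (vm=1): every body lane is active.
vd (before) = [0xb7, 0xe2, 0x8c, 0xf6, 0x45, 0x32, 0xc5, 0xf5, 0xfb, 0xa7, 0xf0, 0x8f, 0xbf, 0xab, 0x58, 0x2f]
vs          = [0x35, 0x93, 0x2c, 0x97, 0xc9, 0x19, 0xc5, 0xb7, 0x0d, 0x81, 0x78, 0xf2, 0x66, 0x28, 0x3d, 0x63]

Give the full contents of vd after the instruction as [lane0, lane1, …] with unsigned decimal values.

lanes per group: 256·4/64 = 16
vl ← min(2, 16) = 2
lane  0: sub(0xb7,0x35) ⇒ 0x82
lane  1: sub(0xe2,0x93) ⇒ 0x4f
lane  2: tail/keep ⇒ 0x8c
lane  3: tail/keep ⇒ 0xf6
lane  4: tail/keep ⇒ 0x45
lane  5: tail/keep ⇒ 0x32
lane  6: tail/keep ⇒ 0xc5
lane  7: tail/keep ⇒ 0xf5
lane  8: tail/keep ⇒ 0xfb
lane  9: tail/keep ⇒ 0xa7
lane 10: tail/keep ⇒ 0xf0
lane 11: tail/keep ⇒ 0x8f
lane 12: tail/keep ⇒ 0xbf
lane 13: tail/keep ⇒ 0xab
lane 14: tail/keep ⇒ 0x58
lane 15: tail/keep ⇒ 0x2f

vd = [130, 79, 140, 246, 69, 50, 197, 245, 251, 167, 240, 143, 191, 171, 88, 47]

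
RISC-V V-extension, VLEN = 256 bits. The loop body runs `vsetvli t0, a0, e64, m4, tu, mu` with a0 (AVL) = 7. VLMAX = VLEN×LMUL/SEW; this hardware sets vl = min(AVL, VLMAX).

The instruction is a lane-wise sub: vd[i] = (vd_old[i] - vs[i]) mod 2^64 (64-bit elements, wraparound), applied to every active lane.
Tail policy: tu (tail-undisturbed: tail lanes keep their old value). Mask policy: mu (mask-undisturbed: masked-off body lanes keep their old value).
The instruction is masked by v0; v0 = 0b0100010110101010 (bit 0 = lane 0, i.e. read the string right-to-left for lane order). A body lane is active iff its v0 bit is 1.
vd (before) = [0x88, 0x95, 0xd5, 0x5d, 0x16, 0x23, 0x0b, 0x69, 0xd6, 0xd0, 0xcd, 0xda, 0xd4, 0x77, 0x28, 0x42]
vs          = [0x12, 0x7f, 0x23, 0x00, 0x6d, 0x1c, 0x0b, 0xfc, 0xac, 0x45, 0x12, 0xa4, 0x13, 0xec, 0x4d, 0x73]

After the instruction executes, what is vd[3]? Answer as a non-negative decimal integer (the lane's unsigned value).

VLMAX = (256 × 4) / 64 = 16 lanes
vl ← min(7, 16) = 7
vd[0] mask-off/keep -> 0x88
vd[1] sub(0x95,0x7f) -> 0x16
vd[2] mask-off/keep -> 0xd5
vd[3] sub(0x5d,0x00) -> 0x5d
vd[4] mask-off/keep -> 0x16
vd[5] sub(0x23,0x1c) -> 0x07
vd[6] mask-off/keep -> 0x0b
vd[7] tail/keep -> 0x69
vd[8] tail/keep -> 0xd6
vd[9] tail/keep -> 0xd0
vd[10] tail/keep -> 0xcd
vd[11] tail/keep -> 0xda
vd[12] tail/keep -> 0xd4
vd[13] tail/keep -> 0x77
vd[14] tail/keep -> 0x28
vd[15] tail/keep -> 0x42

vd[3] = 93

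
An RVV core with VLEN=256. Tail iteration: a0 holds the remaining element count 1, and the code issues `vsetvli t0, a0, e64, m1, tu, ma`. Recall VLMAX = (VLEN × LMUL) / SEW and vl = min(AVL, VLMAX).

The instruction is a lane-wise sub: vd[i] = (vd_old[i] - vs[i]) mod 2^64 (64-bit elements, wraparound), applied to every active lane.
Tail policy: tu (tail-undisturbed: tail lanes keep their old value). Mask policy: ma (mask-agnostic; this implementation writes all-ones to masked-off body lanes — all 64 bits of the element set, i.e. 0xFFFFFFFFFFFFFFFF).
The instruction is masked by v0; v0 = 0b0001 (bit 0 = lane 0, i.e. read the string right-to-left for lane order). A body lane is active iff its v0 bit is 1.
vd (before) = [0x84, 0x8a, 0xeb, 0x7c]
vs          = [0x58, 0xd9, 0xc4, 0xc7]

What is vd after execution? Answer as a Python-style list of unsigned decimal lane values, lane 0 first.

lanes per group: 256·1/64 = 4
vl = min(AVL, VLMAX) = min(1, 4) = 1
vd[0] sub(0x84,0x58) -> 0x2c
vd[1] tail/keep -> 0x8a
vd[2] tail/keep -> 0xeb
vd[3] tail/keep -> 0x7c

vd = [44, 138, 235, 124]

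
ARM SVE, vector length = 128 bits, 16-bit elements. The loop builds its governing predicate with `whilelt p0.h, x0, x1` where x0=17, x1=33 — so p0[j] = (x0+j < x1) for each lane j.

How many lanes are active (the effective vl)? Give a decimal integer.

lane count: 128 div 16 = 8
active while 17+j < 33, i.e. j ∈ [0,16) capped at 8 ⇒ 8

vl = 8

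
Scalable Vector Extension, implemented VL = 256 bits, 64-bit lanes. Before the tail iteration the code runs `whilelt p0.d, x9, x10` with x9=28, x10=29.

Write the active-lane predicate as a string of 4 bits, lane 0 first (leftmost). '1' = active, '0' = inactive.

lane count: 256 div 64 = 4
p0[j] = (28+j < 29); true for j=0..0 → 1 lanes set
bits (lane 0 leftmost): 1000

predicate = 1000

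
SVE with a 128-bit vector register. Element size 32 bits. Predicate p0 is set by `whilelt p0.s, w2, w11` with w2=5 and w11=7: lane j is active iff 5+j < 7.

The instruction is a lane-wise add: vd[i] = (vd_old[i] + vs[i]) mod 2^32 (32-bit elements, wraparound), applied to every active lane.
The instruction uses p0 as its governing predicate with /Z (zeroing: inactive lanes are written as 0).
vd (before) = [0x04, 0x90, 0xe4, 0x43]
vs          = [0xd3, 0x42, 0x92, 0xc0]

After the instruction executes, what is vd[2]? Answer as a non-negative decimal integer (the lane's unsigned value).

vd[2] = 0

register lanes = 128/32 = 4
active while 5+j < 7, i.e. j ∈ [0,2) capped at 4 ⇒ 2
vd[0] add(0x04,0xd3) -> 0xd7
vd[1] add(0x90,0x42) -> 0xd2
vd[2] tail/zero -> 0x00
vd[3] tail/zero -> 0x00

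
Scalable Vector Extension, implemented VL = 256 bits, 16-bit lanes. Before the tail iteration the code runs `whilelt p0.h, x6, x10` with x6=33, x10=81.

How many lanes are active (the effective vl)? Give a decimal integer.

vl = 16

256-bit reg / 16-bit elem → 16 lanes
active while 33+j < 81, i.e. j ∈ [0,48) capped at 16 ⇒ 16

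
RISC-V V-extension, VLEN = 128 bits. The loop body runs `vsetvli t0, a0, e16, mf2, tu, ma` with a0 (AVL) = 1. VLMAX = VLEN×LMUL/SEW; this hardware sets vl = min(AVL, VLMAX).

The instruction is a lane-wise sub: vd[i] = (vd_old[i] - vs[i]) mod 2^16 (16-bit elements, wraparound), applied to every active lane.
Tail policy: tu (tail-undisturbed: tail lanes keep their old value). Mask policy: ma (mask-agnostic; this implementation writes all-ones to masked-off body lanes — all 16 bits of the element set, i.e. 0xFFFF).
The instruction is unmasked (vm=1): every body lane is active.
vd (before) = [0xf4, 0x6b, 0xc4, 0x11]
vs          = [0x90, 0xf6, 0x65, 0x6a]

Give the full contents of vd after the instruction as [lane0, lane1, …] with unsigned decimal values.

vd = [100, 107, 196, 17]

VLMAX = VLEN×LMUL/SEW = 128×1/2/16 = 4
vl = min(AVL, VLMAX) = min(1, 4) = 1
vd[0] sub(0xf4,0x90) -> 0x64
vd[1] tail/keep -> 0x6b
vd[2] tail/keep -> 0xc4
vd[3] tail/keep -> 0x11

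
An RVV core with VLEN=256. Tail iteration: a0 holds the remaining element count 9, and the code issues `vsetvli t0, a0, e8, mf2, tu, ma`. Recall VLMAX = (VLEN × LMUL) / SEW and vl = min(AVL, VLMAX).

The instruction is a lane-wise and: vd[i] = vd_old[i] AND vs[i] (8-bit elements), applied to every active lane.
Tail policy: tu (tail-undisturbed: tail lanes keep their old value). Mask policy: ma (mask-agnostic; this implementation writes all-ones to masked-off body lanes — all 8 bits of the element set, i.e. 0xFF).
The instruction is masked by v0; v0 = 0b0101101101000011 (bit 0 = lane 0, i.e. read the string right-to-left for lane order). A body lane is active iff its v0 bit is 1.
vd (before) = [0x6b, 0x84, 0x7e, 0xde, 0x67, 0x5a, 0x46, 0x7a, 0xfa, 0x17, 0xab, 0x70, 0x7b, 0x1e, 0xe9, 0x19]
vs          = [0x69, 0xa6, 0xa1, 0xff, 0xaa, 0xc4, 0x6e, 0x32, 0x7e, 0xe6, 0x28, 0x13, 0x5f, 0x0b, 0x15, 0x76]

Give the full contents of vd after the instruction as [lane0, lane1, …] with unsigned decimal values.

VLMAX = VLEN×LMUL/SEW = 256×1/2/8 = 16
vl ← min(9, 16) = 9
vd[0] and(0x6b,0x69) -> 0x69
vd[1] and(0x84,0xa6) -> 0x84
vd[2] mask-off/ones -> 0xff
vd[3] mask-off/ones -> 0xff
vd[4] mask-off/ones -> 0xff
vd[5] mask-off/ones -> 0xff
vd[6] and(0x46,0x6e) -> 0x46
vd[7] mask-off/ones -> 0xff
vd[8] and(0xfa,0x7e) -> 0x7a
vd[9] tail/keep -> 0x17
vd[10] tail/keep -> 0xab
vd[11] tail/keep -> 0x70
vd[12] tail/keep -> 0x7b
vd[13] tail/keep -> 0x1e
vd[14] tail/keep -> 0xe9
vd[15] tail/keep -> 0x19

vd = [105, 132, 255, 255, 255, 255, 70, 255, 122, 23, 171, 112, 123, 30, 233, 25]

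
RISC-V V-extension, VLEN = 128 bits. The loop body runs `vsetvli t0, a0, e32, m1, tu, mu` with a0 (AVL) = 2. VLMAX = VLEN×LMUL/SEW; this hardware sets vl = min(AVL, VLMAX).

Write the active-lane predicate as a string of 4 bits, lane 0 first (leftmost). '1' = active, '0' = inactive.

VLMAX = (128 × 1) / 32 = 4 lanes
vl = min(AVL, VLMAX) = min(2, 4) = 2
bits (lane 0 leftmost): 1100

predicate = 1100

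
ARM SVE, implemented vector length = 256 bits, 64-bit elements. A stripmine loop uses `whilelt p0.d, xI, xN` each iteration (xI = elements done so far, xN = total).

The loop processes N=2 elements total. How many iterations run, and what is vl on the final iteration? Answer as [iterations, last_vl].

lane count: 256 div 64 = 4
iterations = ceil(2/4) = 1; final-pass vl = 2

[iterations, last_vl] = [1, 2]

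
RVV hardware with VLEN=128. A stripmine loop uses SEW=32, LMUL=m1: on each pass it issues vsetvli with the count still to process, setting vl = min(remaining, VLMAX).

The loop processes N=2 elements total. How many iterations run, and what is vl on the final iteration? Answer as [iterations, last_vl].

[iterations, last_vl] = [1, 2]

VLMAX = VLEN×LMUL/SEW = 128×1/32 = 4
iterations = ceil(2/4) = 1; final-pass vl = 2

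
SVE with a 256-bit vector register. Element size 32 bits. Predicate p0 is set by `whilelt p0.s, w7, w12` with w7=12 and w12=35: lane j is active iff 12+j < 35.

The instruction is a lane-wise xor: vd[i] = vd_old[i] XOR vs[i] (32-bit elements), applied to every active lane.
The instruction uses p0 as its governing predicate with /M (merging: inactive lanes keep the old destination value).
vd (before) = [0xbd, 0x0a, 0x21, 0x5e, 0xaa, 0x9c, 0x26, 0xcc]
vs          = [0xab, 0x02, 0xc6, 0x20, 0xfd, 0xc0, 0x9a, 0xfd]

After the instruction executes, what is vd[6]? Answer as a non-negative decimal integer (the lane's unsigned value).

vd[6] = 188

lane count: 256 div 32 = 8
whilelt: lane j active iff 12+j < 35 → j < 23 → 8 active
  i=0: xor(0xbd,0xab) → 22
  i=1: xor(0x0a,0x02) → 8
  i=2: xor(0x21,0xc6) → 231
  i=3: xor(0x5e,0x20) → 126
  i=4: xor(0xaa,0xfd) → 87
  i=5: xor(0x9c,0xc0) → 92
  i=6: xor(0x26,0x9a) → 188
  i=7: xor(0xcc,0xfd) → 49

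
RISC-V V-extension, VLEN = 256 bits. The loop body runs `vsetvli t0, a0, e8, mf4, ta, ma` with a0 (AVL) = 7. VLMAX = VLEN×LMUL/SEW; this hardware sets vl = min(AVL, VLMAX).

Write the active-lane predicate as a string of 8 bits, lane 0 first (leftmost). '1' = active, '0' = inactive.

predicate = 11111110

VLMAX = VLEN×LMUL/SEW = 256×1/4/8 = 8
AVL=7 ≤ VLMAX=8, so vl = 7
bits (lane 0 leftmost): 11111110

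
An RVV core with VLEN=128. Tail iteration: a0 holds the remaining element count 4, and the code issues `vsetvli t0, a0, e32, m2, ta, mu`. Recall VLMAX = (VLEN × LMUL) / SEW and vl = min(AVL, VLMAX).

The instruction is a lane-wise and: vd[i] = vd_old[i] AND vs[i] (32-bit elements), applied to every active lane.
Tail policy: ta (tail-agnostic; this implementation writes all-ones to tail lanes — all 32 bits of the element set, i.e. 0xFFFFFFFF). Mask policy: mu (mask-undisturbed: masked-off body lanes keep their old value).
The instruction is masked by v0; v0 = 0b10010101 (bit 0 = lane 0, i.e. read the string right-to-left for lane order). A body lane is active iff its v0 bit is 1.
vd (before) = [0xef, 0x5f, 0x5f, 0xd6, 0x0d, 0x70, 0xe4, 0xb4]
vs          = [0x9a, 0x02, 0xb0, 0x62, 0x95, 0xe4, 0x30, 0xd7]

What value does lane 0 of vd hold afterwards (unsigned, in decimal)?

vd[0] = 138

VLMAX = VLEN×LMUL/SEW = 128×2/32 = 8
vl ← min(4, 8) = 4
vd[0] and(0xef,0x9a) -> 0x8a
vd[1] mask-off/keep -> 0x5f
vd[2] and(0x5f,0xb0) -> 0x10
vd[3] mask-off/keep -> 0xd6
vd[4] tail/ones -> 0xffffffff
vd[5] tail/ones -> 0xffffffff
vd[6] tail/ones -> 0xffffffff
vd[7] tail/ones -> 0xffffffff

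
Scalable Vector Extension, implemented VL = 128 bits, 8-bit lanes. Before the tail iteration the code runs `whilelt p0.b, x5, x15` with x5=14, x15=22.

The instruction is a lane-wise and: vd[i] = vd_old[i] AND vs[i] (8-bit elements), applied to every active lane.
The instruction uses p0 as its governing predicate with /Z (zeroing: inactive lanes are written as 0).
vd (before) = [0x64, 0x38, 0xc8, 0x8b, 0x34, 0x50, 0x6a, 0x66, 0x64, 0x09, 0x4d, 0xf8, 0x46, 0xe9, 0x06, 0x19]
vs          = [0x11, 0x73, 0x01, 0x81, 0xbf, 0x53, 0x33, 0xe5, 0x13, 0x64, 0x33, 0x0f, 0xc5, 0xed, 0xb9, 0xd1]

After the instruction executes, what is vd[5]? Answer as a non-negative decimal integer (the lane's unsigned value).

vd[5] = 80

128-bit reg / 8-bit elem → 16 lanes
p0[j] = (14+j < 22); true for j=0..7 → 8 lanes set
vd[0] and(0x64,0x11) -> 0x00
vd[1] and(0x38,0x73) -> 0x30
vd[2] and(0xc8,0x01) -> 0x00
vd[3] and(0x8b,0x81) -> 0x81
vd[4] and(0x34,0xbf) -> 0x34
vd[5] and(0x50,0x53) -> 0x50
vd[6] and(0x6a,0x33) -> 0x22
vd[7] and(0x66,0xe5) -> 0x64
vd[8] tail/zero -> 0x00
vd[9] tail/zero -> 0x00
vd[10] tail/zero -> 0x00
vd[11] tail/zero -> 0x00
vd[12] tail/zero -> 0x00
vd[13] tail/zero -> 0x00
vd[14] tail/zero -> 0x00
vd[15] tail/zero -> 0x00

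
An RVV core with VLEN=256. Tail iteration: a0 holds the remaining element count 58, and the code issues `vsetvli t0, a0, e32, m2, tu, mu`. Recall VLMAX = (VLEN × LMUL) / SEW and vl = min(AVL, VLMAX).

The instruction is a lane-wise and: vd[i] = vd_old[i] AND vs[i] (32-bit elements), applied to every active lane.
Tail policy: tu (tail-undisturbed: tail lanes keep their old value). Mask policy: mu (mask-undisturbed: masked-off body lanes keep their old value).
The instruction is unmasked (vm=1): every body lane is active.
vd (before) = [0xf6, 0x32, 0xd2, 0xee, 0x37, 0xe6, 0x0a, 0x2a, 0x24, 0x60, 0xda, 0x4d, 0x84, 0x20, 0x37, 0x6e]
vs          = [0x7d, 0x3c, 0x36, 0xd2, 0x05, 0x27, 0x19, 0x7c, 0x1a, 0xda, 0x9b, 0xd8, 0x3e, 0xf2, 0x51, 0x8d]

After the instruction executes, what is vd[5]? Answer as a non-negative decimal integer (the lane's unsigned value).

vd[5] = 38

VLMAX = (256 × 2) / 32 = 16 lanes
vl ← min(58, 16) = 16
vd[0] and(0xf6,0x7d) -> 0x74
vd[1] and(0x32,0x3c) -> 0x30
vd[2] and(0xd2,0x36) -> 0x12
vd[3] and(0xee,0xd2) -> 0xc2
vd[4] and(0x37,0x05) -> 0x05
vd[5] and(0xe6,0x27) -> 0x26
vd[6] and(0x0a,0x19) -> 0x08
vd[7] and(0x2a,0x7c) -> 0x28
vd[8] and(0x24,0x1a) -> 0x00
vd[9] and(0x60,0xda) -> 0x40
vd[10] and(0xda,0x9b) -> 0x9a
vd[11] and(0x4d,0xd8) -> 0x48
vd[12] and(0x84,0x3e) -> 0x04
vd[13] and(0x20,0xf2) -> 0x20
vd[14] and(0x37,0x51) -> 0x11
vd[15] and(0x6e,0x8d) -> 0x0c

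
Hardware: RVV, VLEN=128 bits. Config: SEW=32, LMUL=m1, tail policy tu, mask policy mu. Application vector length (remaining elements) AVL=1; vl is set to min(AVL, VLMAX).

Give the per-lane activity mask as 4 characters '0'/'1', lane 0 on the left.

VLMAX = (128 × 1) / 32 = 4 lanes
vl = min(AVL, VLMAX) = min(1, 4) = 1
bits (lane 0 leftmost): 1000

predicate = 1000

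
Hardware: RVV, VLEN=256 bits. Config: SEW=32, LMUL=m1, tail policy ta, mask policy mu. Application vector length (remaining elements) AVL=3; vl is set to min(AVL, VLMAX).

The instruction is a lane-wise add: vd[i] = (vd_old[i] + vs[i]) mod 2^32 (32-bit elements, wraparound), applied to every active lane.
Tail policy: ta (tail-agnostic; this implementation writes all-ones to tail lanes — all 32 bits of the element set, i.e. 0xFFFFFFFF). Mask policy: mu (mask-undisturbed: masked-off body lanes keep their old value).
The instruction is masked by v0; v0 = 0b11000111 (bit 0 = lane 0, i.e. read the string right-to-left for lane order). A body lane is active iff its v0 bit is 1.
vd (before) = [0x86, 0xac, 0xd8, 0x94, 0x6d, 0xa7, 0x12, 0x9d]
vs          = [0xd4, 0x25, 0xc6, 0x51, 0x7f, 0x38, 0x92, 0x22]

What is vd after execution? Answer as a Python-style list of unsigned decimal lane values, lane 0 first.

vd = [346, 209, 414, 4294967295, 4294967295, 4294967295, 4294967295, 4294967295]

lanes per group: 256·1/32 = 8
vl = min(AVL, VLMAX) = min(3, 8) = 3
lane  0: add(0x86,0xd4) ⇒ 0x15a
lane  1: add(0xac,0x25) ⇒ 0xd1
lane  2: add(0xd8,0xc6) ⇒ 0x19e
lane  3: tail/ones ⇒ 0xffffffff
lane  4: tail/ones ⇒ 0xffffffff
lane  5: tail/ones ⇒ 0xffffffff
lane  6: tail/ones ⇒ 0xffffffff
lane  7: tail/ones ⇒ 0xffffffff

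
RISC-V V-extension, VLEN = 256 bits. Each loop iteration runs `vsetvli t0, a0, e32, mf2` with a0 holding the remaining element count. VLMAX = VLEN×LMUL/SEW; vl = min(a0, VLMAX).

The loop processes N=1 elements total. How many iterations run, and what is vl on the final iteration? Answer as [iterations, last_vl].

VLMAX = VLEN×LMUL/SEW = 256×1/2/32 = 4
1 elements at 4/iter → 1 passes, remainder 1 on the last

[iterations, last_vl] = [1, 1]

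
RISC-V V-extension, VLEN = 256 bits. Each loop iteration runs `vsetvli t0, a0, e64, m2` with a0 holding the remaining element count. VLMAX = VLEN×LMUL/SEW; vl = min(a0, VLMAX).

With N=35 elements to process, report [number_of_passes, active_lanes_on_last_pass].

[iterations, last_vl] = [5, 3]

VLMAX = VLEN×LMUL/SEW = 256×2/64 = 8
N=35: ⌈35/8⌉ = 5 iters; last vl = 35 − 4×8 = 3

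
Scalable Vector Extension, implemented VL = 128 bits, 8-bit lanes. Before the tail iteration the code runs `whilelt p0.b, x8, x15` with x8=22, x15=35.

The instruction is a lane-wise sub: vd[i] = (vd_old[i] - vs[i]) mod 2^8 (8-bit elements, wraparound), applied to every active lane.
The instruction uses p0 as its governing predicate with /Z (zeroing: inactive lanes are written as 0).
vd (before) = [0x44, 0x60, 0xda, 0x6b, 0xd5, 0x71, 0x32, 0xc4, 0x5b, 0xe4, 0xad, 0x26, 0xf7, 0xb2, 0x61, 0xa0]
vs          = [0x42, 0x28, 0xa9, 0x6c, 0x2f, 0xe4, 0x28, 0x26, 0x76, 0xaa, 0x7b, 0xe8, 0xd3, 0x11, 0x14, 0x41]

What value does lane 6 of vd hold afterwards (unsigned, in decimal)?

128-bit reg / 8-bit elem → 16 lanes
active while 22+j < 35, i.e. j ∈ [0,13) capped at 16 ⇒ 13
vd[0] sub(0x44,0x42) -> 0x02
vd[1] sub(0x60,0x28) -> 0x38
vd[2] sub(0xda,0xa9) -> 0x31
vd[3] sub(0x6b,0x6c) -> 0xff
vd[4] sub(0xd5,0x2f) -> 0xa6
vd[5] sub(0x71,0xe4) -> 0x8d
vd[6] sub(0x32,0x28) -> 0x0a
vd[7] sub(0xc4,0x26) -> 0x9e
vd[8] sub(0x5b,0x76) -> 0xe5
vd[9] sub(0xe4,0xaa) -> 0x3a
vd[10] sub(0xad,0x7b) -> 0x32
vd[11] sub(0x26,0xe8) -> 0x3e
vd[12] sub(0xf7,0xd3) -> 0x24
vd[13] tail/zero -> 0x00
vd[14] tail/zero -> 0x00
vd[15] tail/zero -> 0x00

vd[6] = 10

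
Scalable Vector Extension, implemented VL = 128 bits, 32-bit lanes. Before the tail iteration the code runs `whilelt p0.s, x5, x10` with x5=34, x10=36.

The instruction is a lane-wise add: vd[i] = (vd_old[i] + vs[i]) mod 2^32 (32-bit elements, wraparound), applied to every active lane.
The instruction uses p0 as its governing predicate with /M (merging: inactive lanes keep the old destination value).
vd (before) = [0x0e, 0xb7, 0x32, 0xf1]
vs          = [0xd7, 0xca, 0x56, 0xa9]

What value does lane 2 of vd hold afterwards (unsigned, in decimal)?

vd[2] = 50

128-bit reg / 32-bit elem → 4 lanes
whilelt: lane j active iff 34+j < 36 → j < 2 → 2 active
  i=0: add(0x0e,0xd7) → 229
  i=1: add(0xb7,0xca) → 385
  i=2: tail/keep → 50
  i=3: tail/keep → 241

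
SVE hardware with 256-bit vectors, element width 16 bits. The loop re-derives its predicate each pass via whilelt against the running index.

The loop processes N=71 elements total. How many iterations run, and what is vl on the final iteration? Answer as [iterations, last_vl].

[iterations, last_vl] = [5, 7]

lane count: 256 div 16 = 16
N=71: ⌈71/16⌉ = 5 iters; last vl = 71 − 4×16 = 7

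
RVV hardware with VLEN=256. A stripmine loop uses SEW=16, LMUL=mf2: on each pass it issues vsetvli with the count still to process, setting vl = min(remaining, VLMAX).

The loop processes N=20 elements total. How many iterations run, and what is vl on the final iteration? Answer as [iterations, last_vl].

VLMAX = (256 × 1/2) / 16 = 8 lanes
iterations = ceil(20/8) = 3; final-pass vl = 4

[iterations, last_vl] = [3, 4]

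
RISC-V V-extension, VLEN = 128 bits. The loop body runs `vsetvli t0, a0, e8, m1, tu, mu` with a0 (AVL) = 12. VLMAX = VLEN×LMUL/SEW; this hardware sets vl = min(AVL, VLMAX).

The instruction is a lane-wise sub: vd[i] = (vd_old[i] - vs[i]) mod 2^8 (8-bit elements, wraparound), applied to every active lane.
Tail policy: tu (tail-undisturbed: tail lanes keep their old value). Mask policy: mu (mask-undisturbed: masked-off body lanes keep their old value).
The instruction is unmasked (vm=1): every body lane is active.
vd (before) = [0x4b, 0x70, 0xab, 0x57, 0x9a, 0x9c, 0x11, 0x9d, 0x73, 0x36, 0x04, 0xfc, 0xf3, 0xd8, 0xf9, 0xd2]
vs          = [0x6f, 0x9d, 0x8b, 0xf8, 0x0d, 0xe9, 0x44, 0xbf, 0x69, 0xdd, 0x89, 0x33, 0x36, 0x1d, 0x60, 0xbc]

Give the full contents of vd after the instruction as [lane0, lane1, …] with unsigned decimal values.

vd = [220, 211, 32, 95, 141, 179, 205, 222, 10, 89, 123, 201, 243, 216, 249, 210]

lanes per group: 128·1/8 = 16
vl = min(AVL, VLMAX) = min(12, 16) = 12
  i=0: sub(0x4b,0x6f) → 220
  i=1: sub(0x70,0x9d) → 211
  i=2: sub(0xab,0x8b) → 32
  i=3: sub(0x57,0xf8) → 95
  i=4: sub(0x9a,0x0d) → 141
  i=5: sub(0x9c,0xe9) → 179
  i=6: sub(0x11,0x44) → 205
  i=7: sub(0x9d,0xbf) → 222
  i=8: sub(0x73,0x69) → 10
  i=9: sub(0x36,0xdd) → 89
  i=10: sub(0x04,0x89) → 123
  i=11: sub(0xfc,0x33) → 201
  i=12: tail/keep → 243
  i=13: tail/keep → 216
  i=14: tail/keep → 249
  i=15: tail/keep → 210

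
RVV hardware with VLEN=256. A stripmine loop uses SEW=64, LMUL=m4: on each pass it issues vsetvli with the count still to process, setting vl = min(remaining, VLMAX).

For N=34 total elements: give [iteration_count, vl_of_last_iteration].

VLMAX = VLEN×LMUL/SEW = 256×4/64 = 16
N=34: ⌈34/16⌉ = 3 iters; last vl = 34 − 2×16 = 2

[iterations, last_vl] = [3, 2]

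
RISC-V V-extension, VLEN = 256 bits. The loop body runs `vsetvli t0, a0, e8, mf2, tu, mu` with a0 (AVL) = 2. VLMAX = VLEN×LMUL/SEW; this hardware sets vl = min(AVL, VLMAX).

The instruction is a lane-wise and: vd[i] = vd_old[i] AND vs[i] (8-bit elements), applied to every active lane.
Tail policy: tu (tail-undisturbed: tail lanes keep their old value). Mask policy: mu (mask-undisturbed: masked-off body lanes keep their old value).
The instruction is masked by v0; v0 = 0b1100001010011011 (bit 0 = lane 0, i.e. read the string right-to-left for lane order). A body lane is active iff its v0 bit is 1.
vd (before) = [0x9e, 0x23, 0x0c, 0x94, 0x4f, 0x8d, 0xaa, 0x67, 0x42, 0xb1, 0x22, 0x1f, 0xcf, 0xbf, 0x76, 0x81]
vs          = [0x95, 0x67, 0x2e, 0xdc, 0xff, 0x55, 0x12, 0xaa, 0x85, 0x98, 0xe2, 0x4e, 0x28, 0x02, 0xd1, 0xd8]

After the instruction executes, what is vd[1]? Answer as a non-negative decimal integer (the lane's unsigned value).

VLMAX = VLEN×LMUL/SEW = 256×1/2/8 = 16
vl ← min(2, 16) = 2
  i=0: and(0x9e,0x95) → 148
  i=1: and(0x23,0x67) → 35
  i=2: tail/keep → 12
  i=3: tail/keep → 148
  i=4: tail/keep → 79
  i=5: tail/keep → 141
  i=6: tail/keep → 170
  i=7: tail/keep → 103
  i=8: tail/keep → 66
  i=9: tail/keep → 177
  i=10: tail/keep → 34
  i=11: tail/keep → 31
  i=12: tail/keep → 207
  i=13: tail/keep → 191
  i=14: tail/keep → 118
  i=15: tail/keep → 129

vd[1] = 35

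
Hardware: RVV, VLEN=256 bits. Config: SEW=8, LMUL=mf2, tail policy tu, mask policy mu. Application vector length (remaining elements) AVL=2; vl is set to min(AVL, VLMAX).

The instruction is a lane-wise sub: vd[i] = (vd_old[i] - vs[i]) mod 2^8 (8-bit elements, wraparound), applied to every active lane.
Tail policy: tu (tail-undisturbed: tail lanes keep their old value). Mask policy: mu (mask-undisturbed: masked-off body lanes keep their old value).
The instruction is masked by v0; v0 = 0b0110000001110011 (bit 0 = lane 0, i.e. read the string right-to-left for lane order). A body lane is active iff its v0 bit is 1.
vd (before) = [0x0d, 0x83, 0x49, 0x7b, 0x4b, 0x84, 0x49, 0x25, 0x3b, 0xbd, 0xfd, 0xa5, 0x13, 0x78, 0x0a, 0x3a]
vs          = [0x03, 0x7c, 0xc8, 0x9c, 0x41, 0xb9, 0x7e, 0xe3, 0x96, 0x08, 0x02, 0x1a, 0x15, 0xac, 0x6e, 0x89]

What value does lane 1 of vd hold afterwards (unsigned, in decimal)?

VLMAX = (256 × 1/2) / 8 = 16 lanes
vl = min(AVL, VLMAX) = min(2, 16) = 2
lane  0: sub(0x0d,0x03) ⇒ 0x0a
lane  1: sub(0x83,0x7c) ⇒ 0x07
lane  2: tail/keep ⇒ 0x49
lane  3: tail/keep ⇒ 0x7b
lane  4: tail/keep ⇒ 0x4b
lane  5: tail/keep ⇒ 0x84
lane  6: tail/keep ⇒ 0x49
lane  7: tail/keep ⇒ 0x25
lane  8: tail/keep ⇒ 0x3b
lane  9: tail/keep ⇒ 0xbd
lane 10: tail/keep ⇒ 0xfd
lane 11: tail/keep ⇒ 0xa5
lane 12: tail/keep ⇒ 0x13
lane 13: tail/keep ⇒ 0x78
lane 14: tail/keep ⇒ 0x0a
lane 15: tail/keep ⇒ 0x3a

vd[1] = 7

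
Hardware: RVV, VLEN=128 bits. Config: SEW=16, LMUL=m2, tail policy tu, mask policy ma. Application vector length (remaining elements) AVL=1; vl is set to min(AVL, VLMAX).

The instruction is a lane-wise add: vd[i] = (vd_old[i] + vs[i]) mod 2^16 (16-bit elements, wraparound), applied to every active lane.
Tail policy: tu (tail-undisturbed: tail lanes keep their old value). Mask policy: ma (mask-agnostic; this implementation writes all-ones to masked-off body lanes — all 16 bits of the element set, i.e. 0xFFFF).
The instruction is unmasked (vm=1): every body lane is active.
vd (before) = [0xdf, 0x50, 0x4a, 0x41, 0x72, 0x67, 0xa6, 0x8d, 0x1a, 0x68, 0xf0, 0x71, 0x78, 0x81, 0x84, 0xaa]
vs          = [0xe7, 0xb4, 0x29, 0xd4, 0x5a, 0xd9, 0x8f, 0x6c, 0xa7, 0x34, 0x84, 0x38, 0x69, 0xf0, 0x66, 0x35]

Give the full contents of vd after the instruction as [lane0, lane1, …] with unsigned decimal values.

vd = [454, 80, 74, 65, 114, 103, 166, 141, 26, 104, 240, 113, 120, 129, 132, 170]

lanes per group: 128·2/16 = 16
AVL=1 ≤ VLMAX=16, so vl = 1
vd[0] add(0xdf,0xe7) -> 0x1c6
vd[1] tail/keep -> 0x50
vd[2] tail/keep -> 0x4a
vd[3] tail/keep -> 0x41
vd[4] tail/keep -> 0x72
vd[5] tail/keep -> 0x67
vd[6] tail/keep -> 0xa6
vd[7] tail/keep -> 0x8d
vd[8] tail/keep -> 0x1a
vd[9] tail/keep -> 0x68
vd[10] tail/keep -> 0xf0
vd[11] tail/keep -> 0x71
vd[12] tail/keep -> 0x78
vd[13] tail/keep -> 0x81
vd[14] tail/keep -> 0x84
vd[15] tail/keep -> 0xaa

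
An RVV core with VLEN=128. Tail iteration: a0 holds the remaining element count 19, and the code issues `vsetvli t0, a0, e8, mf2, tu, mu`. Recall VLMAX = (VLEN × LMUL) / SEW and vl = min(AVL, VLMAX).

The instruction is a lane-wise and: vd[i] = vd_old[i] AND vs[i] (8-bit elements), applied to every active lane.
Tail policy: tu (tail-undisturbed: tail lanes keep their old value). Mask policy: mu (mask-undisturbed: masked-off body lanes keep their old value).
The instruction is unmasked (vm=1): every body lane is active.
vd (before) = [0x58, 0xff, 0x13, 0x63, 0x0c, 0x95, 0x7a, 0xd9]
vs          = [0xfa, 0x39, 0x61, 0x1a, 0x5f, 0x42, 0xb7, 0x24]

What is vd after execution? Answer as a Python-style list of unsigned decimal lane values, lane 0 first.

lanes per group: 128·1/2/8 = 8
vl ← min(19, 8) = 8
lane  0: and(0x58,0xfa) ⇒ 0x58
lane  1: and(0xff,0x39) ⇒ 0x39
lane  2: and(0x13,0x61) ⇒ 0x01
lane  3: and(0x63,0x1a) ⇒ 0x02
lane  4: and(0x0c,0x5f) ⇒ 0x0c
lane  5: and(0x95,0x42) ⇒ 0x00
lane  6: and(0x7a,0xb7) ⇒ 0x32
lane  7: and(0xd9,0x24) ⇒ 0x00

vd = [88, 57, 1, 2, 12, 0, 50, 0]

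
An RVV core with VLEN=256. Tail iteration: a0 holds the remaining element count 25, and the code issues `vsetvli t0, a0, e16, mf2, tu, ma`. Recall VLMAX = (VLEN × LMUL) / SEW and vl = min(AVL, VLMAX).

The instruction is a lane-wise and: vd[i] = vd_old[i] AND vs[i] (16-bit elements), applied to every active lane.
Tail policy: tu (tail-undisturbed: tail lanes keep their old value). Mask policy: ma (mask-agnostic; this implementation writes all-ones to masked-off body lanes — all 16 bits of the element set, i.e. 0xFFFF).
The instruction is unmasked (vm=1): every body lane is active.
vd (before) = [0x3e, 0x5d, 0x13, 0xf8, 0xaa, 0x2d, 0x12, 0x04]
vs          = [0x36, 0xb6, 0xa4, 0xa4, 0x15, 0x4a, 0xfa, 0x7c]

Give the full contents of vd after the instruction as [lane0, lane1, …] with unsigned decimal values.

VLMAX = VLEN×LMUL/SEW = 256×1/2/16 = 8
vl ← min(25, 8) = 8
lane  0: and(0x3e,0x36) ⇒ 0x36
lane  1: and(0x5d,0xb6) ⇒ 0x14
lane  2: and(0x13,0xa4) ⇒ 0x00
lane  3: and(0xf8,0xa4) ⇒ 0xa0
lane  4: and(0xaa,0x15) ⇒ 0x00
lane  5: and(0x2d,0x4a) ⇒ 0x08
lane  6: and(0x12,0xfa) ⇒ 0x12
lane  7: and(0x04,0x7c) ⇒ 0x04

vd = [54, 20, 0, 160, 0, 8, 18, 4]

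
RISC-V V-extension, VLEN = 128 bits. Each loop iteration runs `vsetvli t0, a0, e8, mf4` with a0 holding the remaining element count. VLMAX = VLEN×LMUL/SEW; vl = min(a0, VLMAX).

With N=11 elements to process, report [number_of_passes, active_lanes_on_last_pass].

[iterations, last_vl] = [3, 3]

lanes per group: 128·1/4/8 = 4
iterations = ceil(11/4) = 3; final-pass vl = 3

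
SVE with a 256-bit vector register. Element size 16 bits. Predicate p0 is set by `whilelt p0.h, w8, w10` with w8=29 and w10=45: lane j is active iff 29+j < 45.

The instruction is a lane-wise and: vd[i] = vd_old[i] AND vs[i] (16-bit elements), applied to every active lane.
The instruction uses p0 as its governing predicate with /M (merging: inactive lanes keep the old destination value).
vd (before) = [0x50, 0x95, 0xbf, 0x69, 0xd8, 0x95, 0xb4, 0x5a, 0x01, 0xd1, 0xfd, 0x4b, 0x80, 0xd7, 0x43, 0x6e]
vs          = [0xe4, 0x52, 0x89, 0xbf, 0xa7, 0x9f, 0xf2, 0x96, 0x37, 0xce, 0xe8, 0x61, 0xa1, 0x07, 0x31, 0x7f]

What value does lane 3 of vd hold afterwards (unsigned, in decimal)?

vd[3] = 41

lane count: 256 div 16 = 16
whilelt: lane j active iff 29+j < 45 → j < 16 → 16 active
  i=0: and(0x50,0xe4) → 64
  i=1: and(0x95,0x52) → 16
  i=2: and(0xbf,0x89) → 137
  i=3: and(0x69,0xbf) → 41
  i=4: and(0xd8,0xa7) → 128
  i=5: and(0x95,0x9f) → 149
  i=6: and(0xb4,0xf2) → 176
  i=7: and(0x5a,0x96) → 18
  i=8: and(0x01,0x37) → 1
  i=9: and(0xd1,0xce) → 192
  i=10: and(0xfd,0xe8) → 232
  i=11: and(0x4b,0x61) → 65
  i=12: and(0x80,0xa1) → 128
  i=13: and(0xd7,0x07) → 7
  i=14: and(0x43,0x31) → 1
  i=15: and(0x6e,0x7f) → 110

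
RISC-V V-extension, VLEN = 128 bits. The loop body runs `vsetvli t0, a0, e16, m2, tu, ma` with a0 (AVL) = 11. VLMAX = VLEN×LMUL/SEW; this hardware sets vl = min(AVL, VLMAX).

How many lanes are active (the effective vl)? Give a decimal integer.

vl = 11

lanes per group: 128·2/16 = 16
vl ← min(11, 16) = 11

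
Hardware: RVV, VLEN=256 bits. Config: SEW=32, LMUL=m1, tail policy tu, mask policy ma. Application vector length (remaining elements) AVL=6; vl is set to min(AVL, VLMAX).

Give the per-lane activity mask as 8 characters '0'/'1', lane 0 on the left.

predicate = 11111100

VLMAX = VLEN×LMUL/SEW = 256×1/32 = 8
vl = min(AVL, VLMAX) = min(6, 8) = 6
bits (lane 0 leftmost): 11111100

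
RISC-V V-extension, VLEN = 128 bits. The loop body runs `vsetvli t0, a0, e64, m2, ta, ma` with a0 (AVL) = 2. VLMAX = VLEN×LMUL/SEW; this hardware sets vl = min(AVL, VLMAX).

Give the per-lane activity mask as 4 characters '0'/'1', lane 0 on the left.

VLMAX = (128 × 2) / 64 = 4 lanes
vl ← min(2, 4) = 2
bits (lane 0 leftmost): 1100

predicate = 1100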